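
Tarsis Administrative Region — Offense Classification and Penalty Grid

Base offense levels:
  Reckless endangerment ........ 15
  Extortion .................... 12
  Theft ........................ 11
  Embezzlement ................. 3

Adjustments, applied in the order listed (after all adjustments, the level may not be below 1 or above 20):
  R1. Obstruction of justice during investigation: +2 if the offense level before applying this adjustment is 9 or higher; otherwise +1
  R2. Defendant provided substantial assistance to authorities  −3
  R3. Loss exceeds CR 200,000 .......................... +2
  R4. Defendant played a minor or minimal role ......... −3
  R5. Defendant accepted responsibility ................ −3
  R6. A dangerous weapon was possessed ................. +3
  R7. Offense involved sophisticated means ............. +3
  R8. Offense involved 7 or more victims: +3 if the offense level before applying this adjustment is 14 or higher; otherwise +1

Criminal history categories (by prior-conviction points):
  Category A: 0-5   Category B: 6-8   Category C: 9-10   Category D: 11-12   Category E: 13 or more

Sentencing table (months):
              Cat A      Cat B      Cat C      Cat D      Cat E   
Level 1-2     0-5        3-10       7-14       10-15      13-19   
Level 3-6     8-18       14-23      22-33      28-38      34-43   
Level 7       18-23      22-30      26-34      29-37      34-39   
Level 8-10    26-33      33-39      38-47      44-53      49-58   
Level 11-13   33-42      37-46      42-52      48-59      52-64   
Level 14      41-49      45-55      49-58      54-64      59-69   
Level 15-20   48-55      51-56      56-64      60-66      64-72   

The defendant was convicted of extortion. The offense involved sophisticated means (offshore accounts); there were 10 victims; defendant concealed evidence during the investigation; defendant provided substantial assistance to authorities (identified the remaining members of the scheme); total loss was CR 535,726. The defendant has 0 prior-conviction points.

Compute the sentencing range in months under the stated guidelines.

Base offense level for extortion: 12.
R1 applies (level before this adjustment is 12 ≥ 9, so +2): 12 + 2 = 14.
R2 applies: 14 − 3 = 11.
R3 applies: 11 + 2 = 13.
R4 does not apply.
R7 applies: 13 + 3 = 16.
R8 applies (level before this adjustment is 16 ≥ 14, so +3): 16 + 3 = 19.
Final offense level: 19.
Criminal history: 0 prior points → Category A (0-5).
Level 19 falls in the 15-20 band.
Grid: Level 15-20 × Category A = 48-55 months.

48-55 months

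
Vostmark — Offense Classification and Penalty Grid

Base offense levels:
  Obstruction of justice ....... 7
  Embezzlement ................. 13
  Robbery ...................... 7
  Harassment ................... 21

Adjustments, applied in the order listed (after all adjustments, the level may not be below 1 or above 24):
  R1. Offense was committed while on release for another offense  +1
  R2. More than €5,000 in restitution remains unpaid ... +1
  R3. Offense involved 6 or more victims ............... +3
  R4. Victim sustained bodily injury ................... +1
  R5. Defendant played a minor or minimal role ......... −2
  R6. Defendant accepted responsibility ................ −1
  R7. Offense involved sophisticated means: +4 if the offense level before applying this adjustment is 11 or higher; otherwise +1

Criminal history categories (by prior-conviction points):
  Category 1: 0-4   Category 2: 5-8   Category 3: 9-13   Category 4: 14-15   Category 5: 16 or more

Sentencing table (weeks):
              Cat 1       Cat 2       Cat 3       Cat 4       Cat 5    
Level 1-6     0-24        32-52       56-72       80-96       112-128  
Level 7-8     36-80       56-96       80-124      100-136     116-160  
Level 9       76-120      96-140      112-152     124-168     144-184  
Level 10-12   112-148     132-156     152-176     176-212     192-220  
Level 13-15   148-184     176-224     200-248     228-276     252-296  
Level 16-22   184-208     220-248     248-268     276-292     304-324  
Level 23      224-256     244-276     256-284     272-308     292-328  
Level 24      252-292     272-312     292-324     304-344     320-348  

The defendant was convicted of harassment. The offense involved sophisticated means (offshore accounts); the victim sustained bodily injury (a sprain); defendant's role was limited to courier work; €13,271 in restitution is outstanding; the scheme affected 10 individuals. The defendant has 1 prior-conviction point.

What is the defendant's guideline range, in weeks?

Base offense level for harassment: 21.
R1 does not apply.
R2 applies: 21 + 1 = 22.
R3 applies: 22 + 3 = 25.
R4 applies: 25 + 1 = 26.
R5 applies: 26 − 2 = 24.
R7 applies (level before this adjustment is 24 ≥ 11, so +4): 24 + 4 = 28.
Level 28 exceeds the maximum of 24; capped at 24.
Final offense level: 24.
Criminal history: 1 prior point → Category 1 (0-4).
Level 24 falls in the 24 band.
Grid: Level 24 × Category 1 = 252-292 weeks.

252-292 weeks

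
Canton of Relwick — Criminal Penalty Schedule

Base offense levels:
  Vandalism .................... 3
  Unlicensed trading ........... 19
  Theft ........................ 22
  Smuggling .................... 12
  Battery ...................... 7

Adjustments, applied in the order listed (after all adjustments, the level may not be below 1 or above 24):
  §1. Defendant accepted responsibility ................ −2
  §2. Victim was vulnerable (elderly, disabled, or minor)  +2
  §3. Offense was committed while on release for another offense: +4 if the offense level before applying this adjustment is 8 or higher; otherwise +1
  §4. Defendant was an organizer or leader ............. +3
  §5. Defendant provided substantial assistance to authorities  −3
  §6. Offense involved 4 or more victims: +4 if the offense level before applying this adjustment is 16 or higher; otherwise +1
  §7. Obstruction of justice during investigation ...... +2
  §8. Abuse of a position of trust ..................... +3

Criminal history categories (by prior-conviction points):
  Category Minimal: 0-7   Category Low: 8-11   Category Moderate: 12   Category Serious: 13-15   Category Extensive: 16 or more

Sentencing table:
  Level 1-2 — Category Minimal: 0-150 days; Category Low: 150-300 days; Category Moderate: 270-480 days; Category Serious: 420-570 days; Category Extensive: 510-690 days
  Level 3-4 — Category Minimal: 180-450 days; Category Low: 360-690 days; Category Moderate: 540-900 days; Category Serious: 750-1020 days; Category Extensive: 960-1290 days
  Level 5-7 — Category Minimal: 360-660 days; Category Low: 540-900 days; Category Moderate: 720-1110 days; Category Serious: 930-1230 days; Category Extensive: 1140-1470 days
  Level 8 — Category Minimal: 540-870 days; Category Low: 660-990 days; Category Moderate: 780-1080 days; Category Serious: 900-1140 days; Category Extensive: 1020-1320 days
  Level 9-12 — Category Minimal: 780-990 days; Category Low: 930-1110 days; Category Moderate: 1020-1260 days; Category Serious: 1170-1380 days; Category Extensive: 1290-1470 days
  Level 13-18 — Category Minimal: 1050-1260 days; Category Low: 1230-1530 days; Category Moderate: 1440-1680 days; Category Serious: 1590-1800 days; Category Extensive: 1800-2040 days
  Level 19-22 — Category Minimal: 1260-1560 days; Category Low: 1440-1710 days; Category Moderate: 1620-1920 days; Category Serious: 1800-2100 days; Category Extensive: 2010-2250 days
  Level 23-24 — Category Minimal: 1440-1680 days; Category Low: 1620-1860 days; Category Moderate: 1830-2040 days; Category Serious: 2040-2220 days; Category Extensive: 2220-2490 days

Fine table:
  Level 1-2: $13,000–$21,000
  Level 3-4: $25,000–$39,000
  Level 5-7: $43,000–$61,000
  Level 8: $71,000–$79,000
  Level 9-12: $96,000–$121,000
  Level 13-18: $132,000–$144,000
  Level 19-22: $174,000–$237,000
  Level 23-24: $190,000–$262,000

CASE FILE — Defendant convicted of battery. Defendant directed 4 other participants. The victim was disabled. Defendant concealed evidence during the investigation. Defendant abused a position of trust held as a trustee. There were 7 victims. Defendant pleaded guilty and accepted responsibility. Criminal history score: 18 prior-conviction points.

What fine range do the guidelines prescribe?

$132,000–$144,000

Base offense level for battery: 7.
§1 applies: 7 − 2 = 5.
§2 applies: 5 + 2 = 7.
§3 does not apply.
§4 applies: 7 + 3 = 10.
§6 applies (level before this adjustment is 10 < 16, so +1): 10 + 1 = 11.
§7 applies: 11 + 2 = 13.
§8 applies: 13 + 3 = 16.
Final offense level: 16.
Level 16 falls in the 13-18 band.
Fine table: Level 13-18 → $132,000–$144,000.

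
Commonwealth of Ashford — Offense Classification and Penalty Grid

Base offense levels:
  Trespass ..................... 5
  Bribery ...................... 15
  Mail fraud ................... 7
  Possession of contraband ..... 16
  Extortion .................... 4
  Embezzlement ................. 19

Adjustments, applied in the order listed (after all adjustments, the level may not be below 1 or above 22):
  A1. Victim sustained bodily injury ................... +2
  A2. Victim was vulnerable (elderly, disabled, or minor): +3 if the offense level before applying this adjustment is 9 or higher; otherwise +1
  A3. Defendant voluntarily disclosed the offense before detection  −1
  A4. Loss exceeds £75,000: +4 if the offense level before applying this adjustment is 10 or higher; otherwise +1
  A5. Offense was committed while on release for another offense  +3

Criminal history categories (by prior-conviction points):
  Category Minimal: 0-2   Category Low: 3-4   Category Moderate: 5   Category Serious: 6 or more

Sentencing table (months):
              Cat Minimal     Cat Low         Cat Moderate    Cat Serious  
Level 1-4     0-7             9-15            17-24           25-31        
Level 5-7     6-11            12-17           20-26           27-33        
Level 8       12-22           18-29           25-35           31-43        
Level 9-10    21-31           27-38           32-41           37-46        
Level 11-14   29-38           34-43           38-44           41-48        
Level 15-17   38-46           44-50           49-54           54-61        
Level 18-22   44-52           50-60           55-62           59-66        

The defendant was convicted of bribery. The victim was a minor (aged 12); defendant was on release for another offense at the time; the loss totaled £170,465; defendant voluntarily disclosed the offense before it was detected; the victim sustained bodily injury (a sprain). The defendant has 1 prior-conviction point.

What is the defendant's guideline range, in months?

44-52 months

Base offense level for bribery: 15.
A1 applies: 15 + 2 = 17.
A2 applies (level before this adjustment is 17 ≥ 9, so +3): 17 + 3 = 20.
A3 applies: 20 − 1 = 19.
A4 applies (level before this adjustment is 19 ≥ 10, so +4): 19 + 4 = 23.
A5 applies: 23 + 3 = 26.
Level 26 exceeds the maximum of 22; capped at 22.
Final offense level: 22.
Criminal history: 1 prior point → Category Minimal (0-2).
Level 22 falls in the 18-22 band.
Grid: Level 18-22 × Category Minimal = 44-52 months.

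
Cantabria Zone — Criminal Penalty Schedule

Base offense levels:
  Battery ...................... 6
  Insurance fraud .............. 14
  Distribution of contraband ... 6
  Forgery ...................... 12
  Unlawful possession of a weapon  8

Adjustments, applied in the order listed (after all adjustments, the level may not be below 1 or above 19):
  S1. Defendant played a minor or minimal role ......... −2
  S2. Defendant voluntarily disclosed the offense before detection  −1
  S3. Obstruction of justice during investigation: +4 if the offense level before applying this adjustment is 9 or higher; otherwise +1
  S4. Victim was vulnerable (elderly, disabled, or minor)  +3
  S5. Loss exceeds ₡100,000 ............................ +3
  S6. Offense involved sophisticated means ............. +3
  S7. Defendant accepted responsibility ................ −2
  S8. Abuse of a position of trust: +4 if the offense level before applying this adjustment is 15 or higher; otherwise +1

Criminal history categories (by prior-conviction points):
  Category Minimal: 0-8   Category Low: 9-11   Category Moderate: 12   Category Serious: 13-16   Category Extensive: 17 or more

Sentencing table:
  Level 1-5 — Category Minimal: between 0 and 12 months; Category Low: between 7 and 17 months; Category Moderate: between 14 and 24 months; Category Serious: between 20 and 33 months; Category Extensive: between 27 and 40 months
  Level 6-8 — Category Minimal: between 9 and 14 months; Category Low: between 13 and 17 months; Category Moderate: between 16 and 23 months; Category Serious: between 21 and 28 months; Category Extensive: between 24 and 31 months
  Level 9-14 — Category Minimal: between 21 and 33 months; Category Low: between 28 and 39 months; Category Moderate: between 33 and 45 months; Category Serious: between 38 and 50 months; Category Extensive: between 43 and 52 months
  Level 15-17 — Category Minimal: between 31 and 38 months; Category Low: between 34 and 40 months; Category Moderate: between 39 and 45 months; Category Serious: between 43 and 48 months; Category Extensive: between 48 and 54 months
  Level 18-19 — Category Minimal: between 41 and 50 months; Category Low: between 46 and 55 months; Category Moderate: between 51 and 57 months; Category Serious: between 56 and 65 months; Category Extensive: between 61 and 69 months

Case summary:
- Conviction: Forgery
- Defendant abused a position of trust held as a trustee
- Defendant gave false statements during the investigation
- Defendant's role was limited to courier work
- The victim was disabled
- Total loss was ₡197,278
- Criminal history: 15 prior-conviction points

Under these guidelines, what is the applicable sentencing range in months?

56-65 months

Base offense level for forgery: 12.
S1 applies: 12 − 2 = 10.
S2 does not apply.
S3 applies (level before this adjustment is 10 ≥ 9, so +4): 10 + 4 = 14.
S4 applies: 14 + 3 = 17.
S5 applies: 17 + 3 = 20.
S6 does not apply.
S8 applies (level before this adjustment is 20 ≥ 15, so +4): 20 + 4 = 24.
Level 24 exceeds the maximum of 19; capped at 19.
Final offense level: 19.
Criminal history: 15 prior points → Category Serious (13-16).
Level 19 falls in the 18-19 band.
Grid: Level 18-19 × Category Serious = 56-65 months.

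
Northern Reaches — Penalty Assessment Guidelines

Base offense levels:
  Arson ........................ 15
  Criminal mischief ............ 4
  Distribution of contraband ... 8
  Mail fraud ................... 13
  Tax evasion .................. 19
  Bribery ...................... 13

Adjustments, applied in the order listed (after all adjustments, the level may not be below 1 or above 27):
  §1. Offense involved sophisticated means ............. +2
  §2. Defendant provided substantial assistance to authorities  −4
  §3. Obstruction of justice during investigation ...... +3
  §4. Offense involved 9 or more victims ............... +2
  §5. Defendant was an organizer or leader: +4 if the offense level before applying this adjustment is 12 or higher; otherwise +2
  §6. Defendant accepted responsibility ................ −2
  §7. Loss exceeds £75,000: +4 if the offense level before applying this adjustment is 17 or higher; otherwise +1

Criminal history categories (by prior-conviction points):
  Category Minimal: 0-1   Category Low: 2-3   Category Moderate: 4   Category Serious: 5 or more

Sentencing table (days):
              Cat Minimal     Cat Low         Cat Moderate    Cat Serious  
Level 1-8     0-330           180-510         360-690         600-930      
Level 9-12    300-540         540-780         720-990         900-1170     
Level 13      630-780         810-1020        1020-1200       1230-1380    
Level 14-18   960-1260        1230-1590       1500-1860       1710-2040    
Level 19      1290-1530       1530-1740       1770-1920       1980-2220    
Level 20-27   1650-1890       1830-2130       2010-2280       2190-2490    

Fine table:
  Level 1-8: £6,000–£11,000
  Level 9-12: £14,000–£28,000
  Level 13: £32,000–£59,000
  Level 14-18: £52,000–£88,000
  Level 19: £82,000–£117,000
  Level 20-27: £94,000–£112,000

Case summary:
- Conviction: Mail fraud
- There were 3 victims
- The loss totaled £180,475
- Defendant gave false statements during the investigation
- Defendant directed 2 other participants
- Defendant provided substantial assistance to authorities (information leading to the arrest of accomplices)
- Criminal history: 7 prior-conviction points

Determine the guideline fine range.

Base offense level for mail fraud: 13.
§1 does not apply.
§2 applies: 13 − 4 = 9.
§3 applies: 9 + 3 = 12.
§4 does not apply.
§5 applies (level before this adjustment is 12 ≥ 12, so +4): 12 + 4 = 16.
§6 does not apply.
§7 applies (level before this adjustment is 16 < 17, so +1): 16 + 1 = 17.
Final offense level: 17.
Level 17 falls in the 14-18 band.
Fine table: Level 14-18 → £52,000–£88,000.

£52,000–£88,000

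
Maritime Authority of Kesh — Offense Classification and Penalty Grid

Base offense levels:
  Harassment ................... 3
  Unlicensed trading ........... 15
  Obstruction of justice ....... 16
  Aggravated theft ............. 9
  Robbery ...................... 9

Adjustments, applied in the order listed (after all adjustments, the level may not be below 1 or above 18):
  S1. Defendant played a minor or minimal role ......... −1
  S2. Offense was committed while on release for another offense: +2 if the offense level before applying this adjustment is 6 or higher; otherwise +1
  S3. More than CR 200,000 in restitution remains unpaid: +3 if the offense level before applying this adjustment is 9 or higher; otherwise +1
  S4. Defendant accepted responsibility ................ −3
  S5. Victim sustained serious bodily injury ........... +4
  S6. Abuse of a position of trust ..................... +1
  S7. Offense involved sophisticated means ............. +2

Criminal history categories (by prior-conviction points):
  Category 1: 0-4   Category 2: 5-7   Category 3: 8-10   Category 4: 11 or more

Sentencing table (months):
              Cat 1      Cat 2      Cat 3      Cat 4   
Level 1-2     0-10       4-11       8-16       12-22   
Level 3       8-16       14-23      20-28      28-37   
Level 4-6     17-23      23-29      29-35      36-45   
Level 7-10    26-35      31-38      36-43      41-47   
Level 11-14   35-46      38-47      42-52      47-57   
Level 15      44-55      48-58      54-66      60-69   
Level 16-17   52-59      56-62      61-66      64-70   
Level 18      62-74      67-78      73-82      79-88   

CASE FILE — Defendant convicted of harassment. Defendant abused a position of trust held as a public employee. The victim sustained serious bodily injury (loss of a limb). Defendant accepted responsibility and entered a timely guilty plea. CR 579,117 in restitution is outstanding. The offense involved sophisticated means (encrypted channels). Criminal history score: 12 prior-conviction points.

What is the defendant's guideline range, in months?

Base offense level for harassment: 3.
S2 does not apply.
S3 applies (level before this adjustment is 3 < 9, so +1): 3 + 1 = 4.
S4 applies: 4 − 3 = 1.
S5 applies: 1 + 4 = 5.
S6 applies: 5 + 1 = 6.
S7 applies: 6 + 2 = 8.
Final offense level: 8.
Criminal history: 12 prior points → Category 4 (11+).
Level 8 falls in the 7-10 band.
Grid: Level 7-10 × Category 4 = 41-47 months.

41-47 months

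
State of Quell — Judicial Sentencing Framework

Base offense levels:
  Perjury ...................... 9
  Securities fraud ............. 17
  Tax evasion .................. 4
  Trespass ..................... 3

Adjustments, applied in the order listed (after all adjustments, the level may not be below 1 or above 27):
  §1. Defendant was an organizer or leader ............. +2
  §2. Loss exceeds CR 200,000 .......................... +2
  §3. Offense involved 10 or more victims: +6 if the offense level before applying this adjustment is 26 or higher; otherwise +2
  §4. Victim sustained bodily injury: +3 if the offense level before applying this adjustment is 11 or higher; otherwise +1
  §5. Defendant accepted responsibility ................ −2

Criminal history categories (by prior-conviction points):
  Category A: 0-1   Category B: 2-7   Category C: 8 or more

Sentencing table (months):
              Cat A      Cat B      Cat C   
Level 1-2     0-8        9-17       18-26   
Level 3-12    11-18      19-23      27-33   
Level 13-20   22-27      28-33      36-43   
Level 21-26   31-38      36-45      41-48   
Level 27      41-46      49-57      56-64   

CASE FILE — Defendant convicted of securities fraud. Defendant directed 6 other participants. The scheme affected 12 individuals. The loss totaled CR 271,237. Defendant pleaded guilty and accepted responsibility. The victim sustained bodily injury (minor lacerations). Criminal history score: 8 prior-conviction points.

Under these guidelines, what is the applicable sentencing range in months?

41-48 months

Base offense level for securities fraud: 17.
§1 applies: 17 + 2 = 19.
§2 applies: 19 + 2 = 21.
§3 applies (level before this adjustment is 21 < 26, so +2): 21 + 2 = 23.
§4 applies (level before this adjustment is 23 ≥ 11, so +3): 23 + 3 = 26.
§5 applies: 26 − 2 = 24.
Final offense level: 24.
Criminal history: 8 prior points → Category C (8+).
Level 24 falls in the 21-26 band.
Grid: Level 21-26 × Category C = 41-48 months.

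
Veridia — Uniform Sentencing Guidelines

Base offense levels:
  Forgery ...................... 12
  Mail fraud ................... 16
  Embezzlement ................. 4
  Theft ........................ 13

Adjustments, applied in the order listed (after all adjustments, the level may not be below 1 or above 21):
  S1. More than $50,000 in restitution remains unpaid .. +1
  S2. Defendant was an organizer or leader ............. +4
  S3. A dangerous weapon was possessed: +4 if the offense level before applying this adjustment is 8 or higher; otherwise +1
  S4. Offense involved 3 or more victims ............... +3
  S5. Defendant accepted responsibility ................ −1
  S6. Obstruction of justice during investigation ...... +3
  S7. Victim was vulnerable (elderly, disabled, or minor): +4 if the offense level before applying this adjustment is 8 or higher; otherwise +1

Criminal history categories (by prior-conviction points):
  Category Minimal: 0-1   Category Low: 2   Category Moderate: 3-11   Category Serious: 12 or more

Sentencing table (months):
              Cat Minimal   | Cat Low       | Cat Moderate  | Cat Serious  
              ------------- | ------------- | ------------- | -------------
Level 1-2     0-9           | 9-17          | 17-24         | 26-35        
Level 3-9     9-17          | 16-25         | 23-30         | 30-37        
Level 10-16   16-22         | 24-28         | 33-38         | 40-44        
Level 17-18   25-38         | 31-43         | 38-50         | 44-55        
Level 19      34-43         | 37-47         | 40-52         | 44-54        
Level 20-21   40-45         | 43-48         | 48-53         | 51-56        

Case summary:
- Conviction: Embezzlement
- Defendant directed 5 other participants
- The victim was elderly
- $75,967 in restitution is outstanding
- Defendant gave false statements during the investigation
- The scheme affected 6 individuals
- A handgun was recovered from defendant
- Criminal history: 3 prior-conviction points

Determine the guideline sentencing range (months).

48-53 months

Base offense level for embezzlement: 4.
S1 applies: 4 + 1 = 5.
S2 applies: 5 + 4 = 9.
S3 applies (level before this adjustment is 9 ≥ 8, so +4): 9 + 4 = 13.
S4 applies: 13 + 3 = 16.
S5 does not apply.
S6 applies: 16 + 3 = 19.
S7 applies (level before this adjustment is 19 ≥ 8, so +4): 19 + 4 = 23.
Level 23 exceeds the maximum of 21; capped at 21.
Final offense level: 21.
Criminal history: 3 prior points → Category Moderate (3-11).
Level 21 falls in the 20-21 band.
Grid: Level 20-21 × Category Moderate = 48-53 months.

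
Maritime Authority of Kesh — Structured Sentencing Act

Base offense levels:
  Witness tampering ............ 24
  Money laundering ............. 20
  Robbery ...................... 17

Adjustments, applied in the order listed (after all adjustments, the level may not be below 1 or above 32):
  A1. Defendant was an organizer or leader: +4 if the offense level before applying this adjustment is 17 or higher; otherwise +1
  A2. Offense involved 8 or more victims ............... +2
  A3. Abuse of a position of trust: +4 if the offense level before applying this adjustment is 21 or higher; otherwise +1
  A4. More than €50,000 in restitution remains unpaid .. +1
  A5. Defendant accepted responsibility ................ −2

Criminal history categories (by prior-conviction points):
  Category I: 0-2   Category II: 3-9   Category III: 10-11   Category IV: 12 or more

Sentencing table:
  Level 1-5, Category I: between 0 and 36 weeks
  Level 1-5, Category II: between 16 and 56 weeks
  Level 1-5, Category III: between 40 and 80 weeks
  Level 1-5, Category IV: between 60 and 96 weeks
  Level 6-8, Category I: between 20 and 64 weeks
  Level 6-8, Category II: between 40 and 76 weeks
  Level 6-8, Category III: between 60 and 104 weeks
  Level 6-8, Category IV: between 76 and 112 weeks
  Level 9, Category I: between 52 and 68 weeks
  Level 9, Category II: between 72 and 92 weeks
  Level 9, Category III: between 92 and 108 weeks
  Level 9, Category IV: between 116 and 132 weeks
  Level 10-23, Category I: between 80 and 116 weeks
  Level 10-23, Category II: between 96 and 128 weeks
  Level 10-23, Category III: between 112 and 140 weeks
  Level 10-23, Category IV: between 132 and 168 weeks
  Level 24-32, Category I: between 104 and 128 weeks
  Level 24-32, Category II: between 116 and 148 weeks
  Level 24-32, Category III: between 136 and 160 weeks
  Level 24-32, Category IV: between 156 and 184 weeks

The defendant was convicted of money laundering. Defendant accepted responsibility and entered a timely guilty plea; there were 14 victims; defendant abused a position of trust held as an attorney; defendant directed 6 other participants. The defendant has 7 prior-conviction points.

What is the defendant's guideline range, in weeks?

116-148 weeks

Base offense level for money laundering: 20.
A1 applies (level before this adjustment is 20 ≥ 17, so +4): 20 + 4 = 24.
A2 applies: 24 + 2 = 26.
A3 applies (level before this adjustment is 26 ≥ 21, so +4): 26 + 4 = 30.
A4 does not apply.
A5 applies: 30 − 2 = 28.
Final offense level: 28.
Criminal history: 7 prior points → Category II (3-9).
Level 28 falls in the 24-32 band.
Grid: Level 24-32 × Category II = 116-148 weeks.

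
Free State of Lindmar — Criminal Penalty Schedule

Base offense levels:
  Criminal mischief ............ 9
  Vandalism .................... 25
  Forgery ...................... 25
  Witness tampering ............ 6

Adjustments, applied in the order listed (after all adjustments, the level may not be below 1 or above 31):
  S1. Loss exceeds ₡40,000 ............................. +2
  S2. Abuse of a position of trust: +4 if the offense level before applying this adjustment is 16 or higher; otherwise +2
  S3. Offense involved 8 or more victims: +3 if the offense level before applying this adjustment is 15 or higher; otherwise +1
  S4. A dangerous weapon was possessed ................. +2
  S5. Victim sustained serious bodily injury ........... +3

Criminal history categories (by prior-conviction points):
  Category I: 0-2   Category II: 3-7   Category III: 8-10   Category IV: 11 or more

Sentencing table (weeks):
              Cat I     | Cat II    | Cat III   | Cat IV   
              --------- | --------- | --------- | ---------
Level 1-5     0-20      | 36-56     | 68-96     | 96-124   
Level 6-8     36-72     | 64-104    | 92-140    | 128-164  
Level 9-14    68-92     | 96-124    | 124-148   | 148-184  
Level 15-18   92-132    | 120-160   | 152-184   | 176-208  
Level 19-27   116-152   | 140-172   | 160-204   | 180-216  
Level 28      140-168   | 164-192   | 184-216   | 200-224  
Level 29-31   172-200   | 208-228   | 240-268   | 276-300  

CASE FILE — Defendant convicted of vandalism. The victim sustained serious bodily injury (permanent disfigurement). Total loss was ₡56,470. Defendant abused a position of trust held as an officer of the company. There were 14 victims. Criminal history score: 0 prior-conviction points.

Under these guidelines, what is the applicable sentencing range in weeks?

172-200 weeks

Base offense level for vandalism: 25.
S1 applies: 25 + 2 = 27.
S2 applies (level before this adjustment is 27 ≥ 16, so +4): 27 + 4 = 31.
S3 applies (level before this adjustment is 31 ≥ 15, so +3): 31 + 3 = 34.
S5 applies: 34 + 3 = 37.
Level 37 exceeds the maximum of 31; capped at 31.
Final offense level: 31.
Criminal history: 0 prior points → Category I (0-2).
Level 31 falls in the 29-31 band.
Grid: Level 29-31 × Category I = 172-200 weeks.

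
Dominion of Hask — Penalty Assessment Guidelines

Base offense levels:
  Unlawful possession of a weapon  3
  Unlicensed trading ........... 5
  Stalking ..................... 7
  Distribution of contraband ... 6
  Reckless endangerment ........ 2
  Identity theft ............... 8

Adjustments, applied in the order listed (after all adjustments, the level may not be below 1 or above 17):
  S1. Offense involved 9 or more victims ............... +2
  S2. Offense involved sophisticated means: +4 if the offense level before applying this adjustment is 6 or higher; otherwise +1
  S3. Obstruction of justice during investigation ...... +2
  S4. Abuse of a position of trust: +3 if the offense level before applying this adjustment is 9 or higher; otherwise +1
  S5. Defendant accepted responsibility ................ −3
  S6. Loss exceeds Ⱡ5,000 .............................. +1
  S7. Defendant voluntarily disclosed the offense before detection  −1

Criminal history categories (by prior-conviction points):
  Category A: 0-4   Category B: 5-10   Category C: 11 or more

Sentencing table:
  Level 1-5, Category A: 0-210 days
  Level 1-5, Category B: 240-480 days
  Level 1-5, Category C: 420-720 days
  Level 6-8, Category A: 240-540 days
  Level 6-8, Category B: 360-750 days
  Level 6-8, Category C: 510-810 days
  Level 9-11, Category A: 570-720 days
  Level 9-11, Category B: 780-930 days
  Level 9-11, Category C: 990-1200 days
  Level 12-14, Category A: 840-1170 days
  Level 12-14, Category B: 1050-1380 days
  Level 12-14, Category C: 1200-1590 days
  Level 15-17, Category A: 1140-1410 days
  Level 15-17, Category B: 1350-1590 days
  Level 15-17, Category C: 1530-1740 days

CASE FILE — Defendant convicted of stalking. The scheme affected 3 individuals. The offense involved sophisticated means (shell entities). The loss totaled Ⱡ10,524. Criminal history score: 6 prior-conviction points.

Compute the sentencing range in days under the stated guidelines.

Base offense level for stalking: 7.
S2 applies (level before this adjustment is 7 ≥ 6, so +4): 7 + 4 = 11.
S3 does not apply.
S5 does not apply.
S6 applies: 11 + 1 = 12.
S7 does not apply.
Final offense level: 12.
Criminal history: 6 prior points → Category B (5-10).
Level 12 falls in the 12-14 band.
Grid: Level 12-14 × Category B = 1050-1380 days.

1050-1380 days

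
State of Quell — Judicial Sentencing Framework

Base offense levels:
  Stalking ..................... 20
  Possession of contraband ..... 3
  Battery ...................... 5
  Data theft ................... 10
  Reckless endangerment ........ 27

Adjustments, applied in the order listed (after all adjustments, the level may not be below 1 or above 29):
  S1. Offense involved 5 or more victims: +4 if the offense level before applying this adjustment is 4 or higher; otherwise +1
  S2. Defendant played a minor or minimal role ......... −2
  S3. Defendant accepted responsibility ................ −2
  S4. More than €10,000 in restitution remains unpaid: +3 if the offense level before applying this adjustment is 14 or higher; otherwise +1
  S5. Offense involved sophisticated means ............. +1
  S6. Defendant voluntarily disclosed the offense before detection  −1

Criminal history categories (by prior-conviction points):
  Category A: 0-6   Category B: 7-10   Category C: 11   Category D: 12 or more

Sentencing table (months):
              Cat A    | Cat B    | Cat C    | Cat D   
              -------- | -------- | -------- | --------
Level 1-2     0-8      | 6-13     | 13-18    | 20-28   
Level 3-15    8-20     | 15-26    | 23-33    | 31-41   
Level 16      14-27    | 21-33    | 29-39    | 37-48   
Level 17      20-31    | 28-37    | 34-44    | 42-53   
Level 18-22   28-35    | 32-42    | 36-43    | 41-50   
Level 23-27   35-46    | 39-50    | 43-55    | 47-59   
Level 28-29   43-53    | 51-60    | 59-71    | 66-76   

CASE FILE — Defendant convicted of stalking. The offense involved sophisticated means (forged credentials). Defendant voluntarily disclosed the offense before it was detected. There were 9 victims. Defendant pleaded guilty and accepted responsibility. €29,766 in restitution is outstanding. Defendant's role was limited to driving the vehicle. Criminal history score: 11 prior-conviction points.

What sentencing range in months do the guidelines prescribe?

Base offense level for stalking: 20.
S1 applies (level before this adjustment is 20 ≥ 4, so +4): 20 + 4 = 24.
S2 applies: 24 − 2 = 22.
S3 applies: 22 − 2 = 20.
S4 applies (level before this adjustment is 20 ≥ 14, so +3): 20 + 3 = 23.
S5 applies: 23 + 1 = 24.
S6 applies: 24 − 1 = 23.
Final offense level: 23.
Criminal history: 11 prior points → Category C (11).
Level 23 falls in the 23-27 band.
Grid: Level 23-27 × Category C = 43-55 months.

43-55 months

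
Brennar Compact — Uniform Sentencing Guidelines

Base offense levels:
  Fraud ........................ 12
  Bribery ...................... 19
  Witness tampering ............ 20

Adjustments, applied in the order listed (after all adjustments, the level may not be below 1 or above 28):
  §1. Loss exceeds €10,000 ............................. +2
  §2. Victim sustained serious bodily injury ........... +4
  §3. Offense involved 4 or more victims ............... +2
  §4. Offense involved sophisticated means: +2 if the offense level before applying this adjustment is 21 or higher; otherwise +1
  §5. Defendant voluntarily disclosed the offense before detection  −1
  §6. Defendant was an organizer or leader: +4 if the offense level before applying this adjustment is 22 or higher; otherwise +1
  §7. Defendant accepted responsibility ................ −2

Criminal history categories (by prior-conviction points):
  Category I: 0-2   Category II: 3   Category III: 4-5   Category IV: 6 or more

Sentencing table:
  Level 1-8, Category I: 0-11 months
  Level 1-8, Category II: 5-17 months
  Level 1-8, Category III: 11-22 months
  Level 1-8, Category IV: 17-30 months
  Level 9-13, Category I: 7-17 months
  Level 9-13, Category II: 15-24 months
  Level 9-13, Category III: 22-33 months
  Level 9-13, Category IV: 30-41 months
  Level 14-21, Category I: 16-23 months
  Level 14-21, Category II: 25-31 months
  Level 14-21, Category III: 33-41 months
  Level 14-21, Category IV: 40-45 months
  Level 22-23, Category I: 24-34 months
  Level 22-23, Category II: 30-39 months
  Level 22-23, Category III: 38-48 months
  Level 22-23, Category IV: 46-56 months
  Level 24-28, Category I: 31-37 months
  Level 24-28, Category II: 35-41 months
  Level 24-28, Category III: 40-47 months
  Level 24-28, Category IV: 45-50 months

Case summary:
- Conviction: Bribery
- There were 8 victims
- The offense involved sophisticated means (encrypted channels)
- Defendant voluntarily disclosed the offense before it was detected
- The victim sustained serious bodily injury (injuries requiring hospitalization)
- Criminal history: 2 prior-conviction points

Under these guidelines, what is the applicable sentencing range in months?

Base offense level for bribery: 19.
§1 does not apply.
§2 applies: 19 + 4 = 23.
§3 applies: 23 + 2 = 25.
§4 applies (level before this adjustment is 25 ≥ 21, so +2): 25 + 2 = 27.
§5 applies: 27 − 1 = 26.
Final offense level: 26.
Criminal history: 2 prior points → Category I (0-2).
Level 26 falls in the 24-28 band.
Grid: Level 24-28 × Category I = 31-37 months.

31-37 months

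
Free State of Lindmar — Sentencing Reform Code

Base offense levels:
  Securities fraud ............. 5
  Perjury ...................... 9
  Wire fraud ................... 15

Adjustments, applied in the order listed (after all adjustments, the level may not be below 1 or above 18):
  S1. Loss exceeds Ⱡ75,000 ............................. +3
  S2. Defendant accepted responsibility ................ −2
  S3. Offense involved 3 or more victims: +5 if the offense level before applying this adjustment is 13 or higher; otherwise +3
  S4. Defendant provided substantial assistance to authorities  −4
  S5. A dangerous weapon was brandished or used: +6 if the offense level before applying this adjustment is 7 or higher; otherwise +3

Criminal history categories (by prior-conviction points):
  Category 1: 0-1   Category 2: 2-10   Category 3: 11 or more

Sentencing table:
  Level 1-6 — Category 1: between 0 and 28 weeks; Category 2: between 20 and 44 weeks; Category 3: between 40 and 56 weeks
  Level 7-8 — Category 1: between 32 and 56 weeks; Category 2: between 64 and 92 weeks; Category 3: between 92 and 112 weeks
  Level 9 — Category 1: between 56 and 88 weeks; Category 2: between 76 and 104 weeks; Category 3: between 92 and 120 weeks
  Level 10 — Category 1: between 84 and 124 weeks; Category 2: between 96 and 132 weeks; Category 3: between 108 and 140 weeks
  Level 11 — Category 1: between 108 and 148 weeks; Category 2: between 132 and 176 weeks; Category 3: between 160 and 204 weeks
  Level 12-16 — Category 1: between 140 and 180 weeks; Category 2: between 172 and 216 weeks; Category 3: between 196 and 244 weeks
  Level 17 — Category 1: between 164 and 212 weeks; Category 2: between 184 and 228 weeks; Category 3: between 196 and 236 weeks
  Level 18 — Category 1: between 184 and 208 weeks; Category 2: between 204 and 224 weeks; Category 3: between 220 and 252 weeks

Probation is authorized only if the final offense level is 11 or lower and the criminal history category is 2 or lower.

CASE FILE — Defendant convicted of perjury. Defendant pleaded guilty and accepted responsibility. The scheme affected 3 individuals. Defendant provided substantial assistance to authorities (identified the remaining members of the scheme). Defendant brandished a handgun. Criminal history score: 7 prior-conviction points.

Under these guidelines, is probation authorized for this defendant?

Yes

Base offense level for perjury: 9.
S1 does not apply.
S2 applies: 9 − 2 = 7.
S3 applies (level before this adjustment is 7 < 13, so +3): 7 + 3 = 10.
S4 applies: 10 − 4 = 6.
S5 applies (level before this adjustment is 6 < 7, so +3): 6 + 3 = 9.
Final offense level: 9.
Criminal history: 7 prior points → Category 2 (2-10).
Level 9 falls in the 9 band.
Grid: Level 9 × Category 2 = 76-104 weeks.
Probation check: level 9 ≤ 11 and category 2 ≤ 2 → eligible.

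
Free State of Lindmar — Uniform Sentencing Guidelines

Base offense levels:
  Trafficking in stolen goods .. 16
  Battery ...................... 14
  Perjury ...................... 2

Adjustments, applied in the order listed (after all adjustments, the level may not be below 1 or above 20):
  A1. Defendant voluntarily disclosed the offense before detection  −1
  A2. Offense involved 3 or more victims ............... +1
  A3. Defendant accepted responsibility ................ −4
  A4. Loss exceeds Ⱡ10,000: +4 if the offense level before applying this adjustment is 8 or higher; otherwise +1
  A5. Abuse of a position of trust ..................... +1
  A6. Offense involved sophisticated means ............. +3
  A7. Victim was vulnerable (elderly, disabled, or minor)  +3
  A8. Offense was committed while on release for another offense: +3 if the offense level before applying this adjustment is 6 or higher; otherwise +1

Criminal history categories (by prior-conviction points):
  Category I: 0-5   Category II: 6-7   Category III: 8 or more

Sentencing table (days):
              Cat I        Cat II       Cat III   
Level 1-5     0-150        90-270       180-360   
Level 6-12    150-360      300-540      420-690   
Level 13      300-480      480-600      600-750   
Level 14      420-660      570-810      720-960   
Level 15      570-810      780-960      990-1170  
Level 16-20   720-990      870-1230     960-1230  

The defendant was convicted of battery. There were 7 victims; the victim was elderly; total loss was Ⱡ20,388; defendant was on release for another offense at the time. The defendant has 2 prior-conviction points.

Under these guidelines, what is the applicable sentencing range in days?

720-990 days

Base offense level for battery: 14.
A1 does not apply.
A2 applies: 14 + 1 = 15.
A4 applies (level before this adjustment is 15 ≥ 8, so +4): 15 + 4 = 19.
A5 does not apply.
A7 applies: 19 + 3 = 22.
A8 applies (level before this adjustment is 22 ≥ 6, so +3): 22 + 3 = 25.
Level 25 exceeds the maximum of 20; capped at 20.
Final offense level: 20.
Criminal history: 2 prior points → Category I (0-5).
Level 20 falls in the 16-20 band.
Grid: Level 16-20 × Category I = 720-990 days.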